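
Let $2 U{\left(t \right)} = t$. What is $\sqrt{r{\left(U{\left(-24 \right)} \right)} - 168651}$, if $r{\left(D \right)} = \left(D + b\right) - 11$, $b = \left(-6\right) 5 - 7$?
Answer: $i \sqrt{168711} \approx 410.74 i$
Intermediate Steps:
$U{\left(t \right)} = \frac{t}{2}$
$b = -37$ ($b = -30 - 7 = -37$)
$r{\left(D \right)} = -48 + D$ ($r{\left(D \right)} = \left(D - 37\right) - 11 = \left(-37 + D\right) - 11 = -48 + D$)
$\sqrt{r{\left(U{\left(-24 \right)} \right)} - 168651} = \sqrt{\left(-48 + \frac{1}{2} \left(-24\right)\right) - 168651} = \sqrt{\left(-48 - 12\right) - 168651} = \sqrt{-60 - 168651} = \sqrt{-168711} = i \sqrt{168711}$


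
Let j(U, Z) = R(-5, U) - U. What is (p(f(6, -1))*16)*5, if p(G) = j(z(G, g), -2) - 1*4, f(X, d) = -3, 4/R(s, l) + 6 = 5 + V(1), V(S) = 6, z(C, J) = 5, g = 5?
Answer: -656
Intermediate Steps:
R(s, l) = ⅘ (R(s, l) = 4/(-6 + (5 + 6)) = 4/(-6 + 11) = 4/5 = 4*(⅕) = ⅘)
j(U, Z) = ⅘ - U
p(G) = -41/5 (p(G) = (⅘ - 1*5) - 1*4 = (⅘ - 5) - 4 = -21/5 - 4 = -41/5)
(p(f(6, -1))*16)*5 = -41/5*16*5 = -656/5*5 = -656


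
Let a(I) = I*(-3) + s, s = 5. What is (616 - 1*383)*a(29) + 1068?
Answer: -18038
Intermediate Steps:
a(I) = 5 - 3*I (a(I) = I*(-3) + 5 = -3*I + 5 = 5 - 3*I)
(616 - 1*383)*a(29) + 1068 = (616 - 1*383)*(5 - 3*29) + 1068 = (616 - 383)*(5 - 87) + 1068 = 233*(-82) + 1068 = -19106 + 1068 = -18038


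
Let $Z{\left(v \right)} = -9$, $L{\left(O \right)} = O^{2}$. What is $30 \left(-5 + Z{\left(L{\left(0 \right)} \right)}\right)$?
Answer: $-420$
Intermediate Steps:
$30 \left(-5 + Z{\left(L{\left(0 \right)} \right)}\right) = 30 \left(-5 - 9\right) = 30 \left(-14\right) = -420$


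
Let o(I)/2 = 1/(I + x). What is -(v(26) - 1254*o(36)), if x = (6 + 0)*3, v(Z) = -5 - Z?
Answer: 697/9 ≈ 77.444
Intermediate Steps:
x = 18 (x = 6*3 = 18)
o(I) = 2/(18 + I) (o(I) = 2/(I + 18) = 2/(18 + I))
-(v(26) - 1254*o(36)) = -((-5 - 1*26) - 2508/(18 + 36)) = -((-5 - 26) - 2508/54) = -(-31 - 2508/54) = -(-31 - 1254*1/27) = -(-31 - 418/9) = -1*(-697/9) = 697/9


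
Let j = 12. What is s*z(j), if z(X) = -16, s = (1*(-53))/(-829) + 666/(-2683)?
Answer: 6558640/2224207 ≈ 2.9488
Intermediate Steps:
s = -409915/2224207 (s = -53*(-1/829) + 666*(-1/2683) = 53/829 - 666/2683 = -409915/2224207 ≈ -0.18430)
s*z(j) = -409915/2224207*(-16) = 6558640/2224207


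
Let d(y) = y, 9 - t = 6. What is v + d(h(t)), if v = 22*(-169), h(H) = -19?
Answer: -3737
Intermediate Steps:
t = 3 (t = 9 - 1*6 = 9 - 6 = 3)
v = -3718
v + d(h(t)) = -3718 - 19 = -3737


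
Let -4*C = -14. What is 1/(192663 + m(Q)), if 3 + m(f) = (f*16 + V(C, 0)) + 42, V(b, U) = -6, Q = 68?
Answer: 1/193784 ≈ 5.1604e-6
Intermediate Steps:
C = 7/2 (C = -1/4*(-14) = 7/2 ≈ 3.5000)
m(f) = 33 + 16*f (m(f) = -3 + ((f*16 - 6) + 42) = -3 + ((16*f - 6) + 42) = -3 + ((-6 + 16*f) + 42) = -3 + (36 + 16*f) = 33 + 16*f)
1/(192663 + m(Q)) = 1/(192663 + (33 + 16*68)) = 1/(192663 + (33 + 1088)) = 1/(192663 + 1121) = 1/193784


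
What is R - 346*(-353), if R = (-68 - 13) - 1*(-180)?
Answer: 122237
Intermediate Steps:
R = 99 (R = -81 + 180 = 99)
R - 346*(-353) = 99 - 346*(-353) = 99 + 122138 = 122237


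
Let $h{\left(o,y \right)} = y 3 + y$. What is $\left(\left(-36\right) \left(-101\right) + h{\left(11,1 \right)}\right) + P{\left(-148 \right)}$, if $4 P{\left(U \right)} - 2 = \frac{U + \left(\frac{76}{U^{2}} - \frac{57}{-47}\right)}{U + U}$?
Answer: $\frac{1109401692975}{304728448} \approx 3640.6$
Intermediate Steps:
$h{\left(o,y \right)} = 4 y$ ($h{\left(o,y \right)} = 3 y + y = 4 y$)
$P{\left(U \right)} = \frac{1}{2} + \frac{\frac{57}{47} + U + \frac{76}{U^{2}}}{8 U}$ ($P{\left(U \right)} = \frac{1}{2} + \frac{\left(U + \left(\frac{76}{U^{2}} - \frac{57}{-47}\right)\right) \frac{1}{U + U}}{4} = \frac{1}{2} + \frac{\left(U + \left(\frac{76}{U^{2}} - - \frac{57}{47}\right)\right) \frac{1}{2 U}}{4} = \frac{1}{2} + \frac{\left(U + \left(\frac{76}{U^{2}} + \frac{57}{47}\right)\right) \frac{1}{2 U}}{4} = \frac{1}{2} + \frac{\left(U + \left(\frac{57}{47} + \frac{76}{U^{2}}\right)\right) \frac{1}{2 U}}{4} = \frac{1}{2} + \frac{\left(\frac{57}{47} + U + \frac{76}{U^{2}}\right) \frac{1}{2 U}}{4} = \frac{1}{2} + \frac{\frac{1}{2} \frac{1}{U} \left(\frac{57}{47} + U + \frac{76}{U^{2}}\right)}{4} = \frac{1}{2} + \frac{\frac{57}{47} + U + \frac{76}{U^{2}}}{8 U}$)
$\left(\left(-36\right) \left(-101\right) + h{\left(11,1 \right)}\right) + P{\left(-148 \right)} = \left(\left(-36\right) \left(-101\right) + 4 \cdot 1\right) + \left(\frac{5}{8} + \frac{19}{2 \left(-3241792\right)} + \frac{57}{376 \left(-148\right)}\right) = \left(3636 + 4\right) + \left(\frac{5}{8} + \frac{19}{2} \left(- \frac{1}{3241792}\right) + \frac{57}{376} \left(- \frac{1}{148}\right)\right) = 3640 - - \frac{190142255}{304728448} = 3640 + \frac{190142255}{304728448} = \frac{1109401692975}{304728448}$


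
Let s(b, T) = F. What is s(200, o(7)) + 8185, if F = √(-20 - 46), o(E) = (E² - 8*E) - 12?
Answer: 8185 + I*√66 ≈ 8185.0 + 8.124*I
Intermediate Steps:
o(E) = -12 + E² - 8*E
F = I*√66 (F = √(-66) = I*√66 ≈ 8.124*I)
s(b, T) = I*√66
s(200, o(7)) + 8185 = I*√66 + 8185 = 8185 + I*√66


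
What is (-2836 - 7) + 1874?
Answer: -969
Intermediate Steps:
(-2836 - 7) + 1874 = -2843 + 1874 = -969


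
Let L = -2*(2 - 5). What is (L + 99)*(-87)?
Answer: -9135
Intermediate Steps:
L = 6 (L = -2*(-3) = 6)
(L + 99)*(-87) = (6 + 99)*(-87) = 105*(-87) = -9135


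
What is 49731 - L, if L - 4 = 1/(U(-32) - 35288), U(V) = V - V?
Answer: 1754766377/35288 ≈ 49727.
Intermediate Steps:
U(V) = 0
L = 141151/35288 (L = 4 + 1/(0 - 35288) = 4 + 1/(-35288) = 4 - 1/35288 = 141151/35288 ≈ 4.0000)
49731 - L = 49731 - 1*141151/35288 = 49731 - 141151/35288 = 1754766377/35288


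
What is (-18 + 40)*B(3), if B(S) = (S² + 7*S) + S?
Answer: 726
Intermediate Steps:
B(S) = S² + 8*S
(-18 + 40)*B(3) = (-18 + 40)*(3*(8 + 3)) = 22*(3*11) = 22*33 = 726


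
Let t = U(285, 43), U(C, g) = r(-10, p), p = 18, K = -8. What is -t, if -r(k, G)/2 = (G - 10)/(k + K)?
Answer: -8/9 ≈ -0.88889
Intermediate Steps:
r(k, G) = -2*(-10 + G)/(-8 + k) (r(k, G) = -2*(G - 10)/(k - 8) = -2*(-10 + G)/(-8 + k))
U(C, g) = 8/9 (U(C, g) = 2*(10 - 1*18)/(-8 - 10) = 2*(10 - 18)/(-18) = 2*(-1/18)*(-8) = 8/9)
t = 8/9 ≈ 0.88889
-t = -1*8/9 = -8/9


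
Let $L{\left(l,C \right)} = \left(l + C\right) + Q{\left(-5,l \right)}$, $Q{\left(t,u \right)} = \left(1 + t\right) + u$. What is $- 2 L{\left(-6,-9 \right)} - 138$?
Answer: $-88$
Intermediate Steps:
$Q{\left(t,u \right)} = 1 + t + u$
$L{\left(l,C \right)} = -4 + C + 2 l$ ($L{\left(l,C \right)} = \left(l + C\right) + \left(1 - 5 + l\right) = \left(C + l\right) + \left(-4 + l\right) = -4 + C + 2 l$)
$- 2 L{\left(-6,-9 \right)} - 138 = - 2 \left(-4 - 9 + 2 \left(-6\right)\right) - 138 = - 2 \left(-4 - 9 - 12\right) - 138 = \left(-2\right) \left(-25\right) - 138 = 50 - 138 = -88$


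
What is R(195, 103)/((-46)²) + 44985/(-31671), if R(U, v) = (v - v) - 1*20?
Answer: -347180/242811 ≈ -1.4298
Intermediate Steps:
R(U, v) = -20 (R(U, v) = 0 - 20 = -20)
R(195, 103)/((-46)²) + 44985/(-31671) = -20/((-46)²) + 44985/(-31671) = -20/2116 + 44985*(-1/31671) = -20*1/2116 - 14995/10557 = -5/529 - 14995/10557 = -347180/242811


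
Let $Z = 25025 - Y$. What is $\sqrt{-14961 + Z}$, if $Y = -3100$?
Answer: $2 \sqrt{3291} \approx 114.73$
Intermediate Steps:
$Z = 28125$ ($Z = 25025 - -3100 = 25025 + 3100 = 28125$)
$\sqrt{-14961 + Z} = \sqrt{-14961 + 28125} = \sqrt{13164} = 2 \sqrt{3291}$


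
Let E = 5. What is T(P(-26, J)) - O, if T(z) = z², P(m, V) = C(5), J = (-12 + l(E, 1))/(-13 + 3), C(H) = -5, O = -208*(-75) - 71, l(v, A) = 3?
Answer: -15504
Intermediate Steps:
O = 15529 (O = 15600 - 71 = 15529)
J = 9/10 (J = (-12 + 3)/(-13 + 3) = -9/(-10) = -9*(-⅒) = 9/10 ≈ 0.90000)
P(m, V) = -5
T(P(-26, J)) - O = (-5)² - 1*15529 = 25 - 15529 = -15504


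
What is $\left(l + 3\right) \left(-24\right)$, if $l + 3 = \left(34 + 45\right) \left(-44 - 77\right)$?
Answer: $229416$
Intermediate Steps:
$l = -9562$ ($l = -3 + \left(34 + 45\right) \left(-44 - 77\right) = -3 + 79 \left(-121\right) = -3 - 9559 = -9562$)
$\left(l + 3\right) \left(-24\right) = \left(-9562 + 3\right) \left(-24\right) = \left(-9559\right) \left(-24\right) = 229416$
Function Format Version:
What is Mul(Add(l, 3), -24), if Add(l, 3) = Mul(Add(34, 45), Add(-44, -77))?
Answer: 229416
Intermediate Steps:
l = -9562 (l = Add(-3, Mul(Add(34, 45), Add(-44, -77))) = Add(-3, Mul(79, -121)) = Add(-3, -9559) = -9562)
Mul(Add(l, 3), -24) = Mul(Add(-9562, 3), -24) = Mul(-9559, -24) = 229416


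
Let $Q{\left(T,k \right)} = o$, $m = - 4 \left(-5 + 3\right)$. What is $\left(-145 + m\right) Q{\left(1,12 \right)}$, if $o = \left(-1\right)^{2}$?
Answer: $-137$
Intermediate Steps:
$m = 8$ ($m = \left(-4\right) \left(-2\right) = 8$)
$o = 1$
$Q{\left(T,k \right)} = 1$
$\left(-145 + m\right) Q{\left(1,12 \right)} = \left(-145 + 8\right) 1 = \left(-137\right) 1 = -137$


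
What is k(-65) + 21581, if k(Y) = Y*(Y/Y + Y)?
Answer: 25741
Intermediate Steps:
k(Y) = Y*(1 + Y)
k(-65) + 21581 = -65*(1 - 65) + 21581 = -65*(-64) + 21581 = 4160 + 21581 = 25741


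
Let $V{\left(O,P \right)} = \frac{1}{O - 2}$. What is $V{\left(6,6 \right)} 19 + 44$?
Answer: $\frac{195}{4} \approx 48.75$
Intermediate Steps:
$V{\left(O,P \right)} = \frac{1}{-2 + O}$
$V{\left(6,6 \right)} 19 + 44 = \frac{1}{-2 + 6} \cdot 19 + 44 = \frac{1}{4} \cdot 19 + 44 = \frac{19}{4} + 44 = \frac{195}{4}$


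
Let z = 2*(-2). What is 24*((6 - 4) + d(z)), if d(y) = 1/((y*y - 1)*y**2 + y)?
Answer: 2838/59 ≈ 48.102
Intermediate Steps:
z = -4
d(y) = 1/(y + y**2*(-1 + y**2)) (d(y) = 1/((y**2 - 1)*y**2 + y) = 1/((-1 + y**2)*y**2 + y) = 1/(y**2*(-1 + y**2) + y) = 1/(y + y**2*(-1 + y**2)))
24*((6 - 4) + d(z)) = 24*((6 - 4) + 1/((-4)*(1 + (-4)**3 - 1*(-4)))) = 24*(2 - 1/(4*(1 - 64 + 4))) = 24*(2 - 1/4/(-59)) = 24*(2 - 1/4*(-1/59)) = 24*(2 + 1/236) = 24*(473/236) = 2838/59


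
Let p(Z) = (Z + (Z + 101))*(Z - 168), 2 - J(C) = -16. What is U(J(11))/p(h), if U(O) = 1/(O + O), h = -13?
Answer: -1/488700 ≈ -2.0462e-6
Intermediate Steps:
J(C) = 18 (J(C) = 2 - 1*(-16) = 2 + 16 = 18)
U(O) = 1/(2*O)
p(Z) = (-168 + Z)*(101 + 2*Z) (p(Z) = (Z + (101 + Z))*(-168 + Z) = (101 + 2*Z)*(-168 + Z) = (-168 + Z)*(101 + 2*Z))
U(J(11))/p(h) = ((½)/18)/(-16968 - 235*(-13) + 2*(-13)²) = ((½)*(1/18))/(-16968 + 3055 + 2*169) = 1/(36*(-16968 + 3055 + 338)) = (1/36)/(-13575) = (1/36)*(-1/13575) = -1/488700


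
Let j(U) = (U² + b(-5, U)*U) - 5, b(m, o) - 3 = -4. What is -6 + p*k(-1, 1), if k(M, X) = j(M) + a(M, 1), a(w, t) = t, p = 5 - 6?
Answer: -4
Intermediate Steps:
p = -1
b(m, o) = -1 (b(m, o) = 3 - 4 = -1)
j(U) = -5 + U² - U (j(U) = (U² - U) - 5 = -5 + U² - U)
k(M, X) = -4 + M² - M (k(M, X) = (-5 + M² - M) + 1 = -4 + M² - M)
-6 + p*k(-1, 1) = -6 - (-4 + (-1)² - 1*(-1)) = -6 - (-4 + 1 + 1) = -6 - 1*(-2) = -6 + 2 = -4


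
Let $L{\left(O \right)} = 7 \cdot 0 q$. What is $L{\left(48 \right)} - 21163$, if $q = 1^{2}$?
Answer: $-21163$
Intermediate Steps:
$q = 1$
$L{\left(O \right)} = 0$ ($L{\left(O \right)} = 7 \cdot 0 \cdot 1 = 0 \cdot 1 = 0$)
$L{\left(48 \right)} - 21163 = 0 - 21163 = -21163$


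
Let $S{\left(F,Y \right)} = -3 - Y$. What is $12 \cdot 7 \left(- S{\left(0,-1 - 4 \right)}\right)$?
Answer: $-168$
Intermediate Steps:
$12 \cdot 7 \left(- S{\left(0,-1 - 4 \right)}\right) = 12 \cdot 7 \left(- (-3 - \left(-1 - 4\right))\right) = 84 \left(- (-3 - \left(-1 - 4\right))\right) = 84 \left(- (-3 - -5)\right) = 84 \left(- (-3 + 5)\right) = 84 \left(\left(-1\right) 2\right) = 84 \left(-2\right) = -168$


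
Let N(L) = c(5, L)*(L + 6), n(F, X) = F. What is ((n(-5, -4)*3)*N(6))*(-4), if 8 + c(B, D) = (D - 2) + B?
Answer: 720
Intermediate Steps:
c(B, D) = -10 + B + D (c(B, D) = -8 + ((D - 2) + B) = -8 + ((-2 + D) + B) = -8 + (-2 + B + D) = -10 + B + D)
N(L) = (-5 + L)*(6 + L) (N(L) = (-10 + 5 + L)*(L + 6) = (-5 + L)*(6 + L))
((n(-5, -4)*3)*N(6))*(-4) = ((-5*3)*((-5 + 6)*(6 + 6)))*(-4) = -15*12*(-4) = -180*(-4) = 720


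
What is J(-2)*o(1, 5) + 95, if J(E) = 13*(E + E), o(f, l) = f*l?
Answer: -165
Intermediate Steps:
J(E) = 26*E (J(E) = 13*(2*E) = 26*E)
J(-2)*o(1, 5) + 95 = (26*(-2))*(1*5) + 95 = -52*5 + 95 = -260 + 95 = -165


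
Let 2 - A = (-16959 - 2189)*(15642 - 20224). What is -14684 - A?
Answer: 87721450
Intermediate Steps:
A = -87736134 (A = 2 - (-16959 - 2189)*(15642 - 20224) = 2 - (-19148)*(-4582) = 2 - 1*87736136 = 2 - 87736136 = -87736134)
-14684 - A = -14684 - 1*(-87736134) = -14684 + 87736134 = 87721450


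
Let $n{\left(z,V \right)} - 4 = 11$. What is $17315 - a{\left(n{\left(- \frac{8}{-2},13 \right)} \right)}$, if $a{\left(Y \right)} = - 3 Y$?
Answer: $17360$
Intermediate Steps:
$n{\left(z,V \right)} = 15$ ($n{\left(z,V \right)} = 4 + 11 = 15$)
$17315 - a{\left(n{\left(- \frac{8}{-2},13 \right)} \right)} = 17315 - \left(-3\right) 15 = 17315 - -45 = 17315 + 45 = 17360$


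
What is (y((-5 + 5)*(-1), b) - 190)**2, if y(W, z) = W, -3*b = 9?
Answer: 36100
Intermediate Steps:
b = -3 (b = -1/3*9 = -3)
(y((-5 + 5)*(-1), b) - 190)**2 = ((-5 + 5)*(-1) - 190)**2 = (0*(-1) - 190)**2 = (0 - 190)**2 = (-190)**2 = 36100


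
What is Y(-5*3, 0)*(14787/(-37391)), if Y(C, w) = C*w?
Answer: 0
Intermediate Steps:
Y(-5*3, 0)*(14787/(-37391)) = (-5*3*0)*(14787/(-37391)) = (-15*0)*(14787*(-1/37391)) = 0*(-14787/37391) = 0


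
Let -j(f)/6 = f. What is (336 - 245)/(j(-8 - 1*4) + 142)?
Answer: 91/214 ≈ 0.42523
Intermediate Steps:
j(f) = -6*f
(336 - 245)/(j(-8 - 1*4) + 142) = (336 - 245)/(-6*(-8 - 1*4) + 142) = 91/(-6*(-8 - 4) + 142) = 91/(-6*(-12) + 142) = 91/(72 + 142) = 91/214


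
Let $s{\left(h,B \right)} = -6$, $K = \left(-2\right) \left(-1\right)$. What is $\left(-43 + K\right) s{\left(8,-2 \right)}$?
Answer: $246$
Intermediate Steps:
$K = 2$
$\left(-43 + K\right) s{\left(8,-2 \right)} = \left(-43 + 2\right) \left(-6\right) = \left(-41\right) \left(-6\right) = 246$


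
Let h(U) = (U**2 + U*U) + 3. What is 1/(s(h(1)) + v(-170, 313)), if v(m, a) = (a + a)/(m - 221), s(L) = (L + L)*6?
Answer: 391/22834 ≈ 0.017124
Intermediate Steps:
h(U) = 3 + 2*U**2 (h(U) = (U**2 + U**2) + 3 = 2*U**2 + 3 = 3 + 2*U**2)
s(L) = 12*L (s(L) = (2*L)*6 = 12*L)
v(m, a) = 2*a/(-221 + m) (v(m, a) = (2*a)/(-221 + m) = 2*a/(-221 + m))
1/(s(h(1)) + v(-170, 313)) = 1/(12*(3 + 2*1**2) + 2*313/(-221 - 170)) = 1/(12*(3 + 2*1) + 2*313/(-391)) = 1/(12*(3 + 2) + 2*313*(-1/391)) = 1/(12*5 - 626/391) = 1/(60 - 626/391) = 1/(22834/391) = 391/22834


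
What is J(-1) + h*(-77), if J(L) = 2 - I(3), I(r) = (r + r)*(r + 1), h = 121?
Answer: -9339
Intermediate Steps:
I(r) = 2*r*(1 + r) (I(r) = (2*r)*(1 + r) = 2*r*(1 + r))
J(L) = -22 (J(L) = 2 - 2*3*(1 + 3) = 2 - 2*3*4 = 2 - 1*24 = 2 - 24 = -22)
J(-1) + h*(-77) = -22 + 121*(-77) = -22 - 9317 = -9339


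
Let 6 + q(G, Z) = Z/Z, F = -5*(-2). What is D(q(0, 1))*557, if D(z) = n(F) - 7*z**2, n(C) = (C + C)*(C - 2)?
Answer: -8355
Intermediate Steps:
F = 10
n(C) = 2*C*(-2 + C) (n(C) = (2*C)*(-2 + C) = 2*C*(-2 + C))
q(G, Z) = -5 (q(G, Z) = -6 + Z/Z = -6 + 1 = -5)
D(z) = 160 - 7*z**2 (D(z) = 2*10*(-2 + 10) - 7*z**2 = 2*10*8 - 7*z**2 = 160 - 7*z**2)
D(q(0, 1))*557 = (160 - 7*(-5)**2)*557 = (160 - 7*25)*557 = (160 - 175)*557 = -15*557 = -8355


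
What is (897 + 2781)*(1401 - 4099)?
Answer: -9923244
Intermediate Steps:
(897 + 2781)*(1401 - 4099) = 3678*(-2698) = -9923244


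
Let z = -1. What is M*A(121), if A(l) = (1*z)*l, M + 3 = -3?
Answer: 726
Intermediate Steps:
M = -6 (M = -3 - 3 = -6)
A(l) = -l (A(l) = (1*(-1))*l = -l)
M*A(121) = -(-6)*121 = -6*(-121) = 726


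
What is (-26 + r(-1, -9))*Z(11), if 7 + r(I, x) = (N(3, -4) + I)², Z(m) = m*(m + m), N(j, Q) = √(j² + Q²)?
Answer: -4114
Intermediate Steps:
N(j, Q) = √(Q² + j²)
Z(m) = 2*m² (Z(m) = m*(2*m) = 2*m²)
r(I, x) = -7 + (5 + I)² (r(I, x) = -7 + (√((-4)² + 3²) + I)² = -7 + (√(16 + 9) + I)² = -7 + (√25 + I)² = -7 + (5 + I)²)
(-26 + r(-1, -9))*Z(11) = (-26 + (-7 + (5 - 1)²))*(2*11²) = (-26 + (-7 + 4²))*(2*121) = (-26 + (-7 + 16))*242 = (-26 + 9)*242 = -17*242 = -4114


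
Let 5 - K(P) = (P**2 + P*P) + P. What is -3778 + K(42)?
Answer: -7343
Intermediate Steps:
K(P) = 5 - P - 2*P**2 (K(P) = 5 - ((P**2 + P*P) + P) = 5 - ((P**2 + P**2) + P) = 5 - (2*P**2 + P) = 5 - (P + 2*P**2) = 5 + (-P - 2*P**2) = 5 - P - 2*P**2)
-3778 + K(42) = -3778 + (5 - 1*42 - 2*42**2) = -3778 + (5 - 42 - 2*1764) = -3778 + (5 - 42 - 3528) = -3778 - 3565 = -7343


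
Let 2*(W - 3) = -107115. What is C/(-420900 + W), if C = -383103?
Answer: 255402/316303 ≈ 0.80746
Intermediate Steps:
W = -107109/2 (W = 3 + (½)*(-107115) = 3 - 107115/2 = -107109/2 ≈ -53555.)
C/(-420900 + W) = -383103/(-420900 - 107109/2) = -383103/(-948909/2) = -383103*(-2/948909) = 255402/316303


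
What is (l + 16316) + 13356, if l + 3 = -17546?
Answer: 12123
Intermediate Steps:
l = -17549 (l = -3 - 17546 = -17549)
(l + 16316) + 13356 = (-17549 + 16316) + 13356 = -1233 + 13356 = 12123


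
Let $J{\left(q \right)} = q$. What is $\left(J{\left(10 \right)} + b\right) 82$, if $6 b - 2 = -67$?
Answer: $- \frac{205}{3} \approx -68.333$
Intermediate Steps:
$b = - \frac{65}{6}$ ($b = \frac{1}{3} + \frac{1}{6} \left(-67\right) = \frac{1}{3} - \frac{67}{6} = - \frac{65}{6} \approx -10.833$)
$\left(J{\left(10 \right)} + b\right) 82 = \left(10 - \frac{65}{6}\right) 82 = \left(- \frac{5}{6}\right) 82 = - \frac{205}{3}$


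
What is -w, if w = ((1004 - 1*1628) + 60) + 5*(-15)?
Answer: 639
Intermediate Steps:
w = -639 (w = ((1004 - 1628) + 60) - 75 = (-624 + 60) - 75 = -564 - 75 = -639)
-w = -1*(-639) = 639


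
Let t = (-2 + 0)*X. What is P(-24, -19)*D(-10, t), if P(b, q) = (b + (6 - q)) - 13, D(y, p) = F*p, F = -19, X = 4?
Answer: -1824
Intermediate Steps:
t = -8 (t = (-2 + 0)*4 = -2*4 = -8)
D(y, p) = -19*p
P(b, q) = -7 + b - q (P(b, q) = (6 + b - q) - 13 = -7 + b - q)
P(-24, -19)*D(-10, t) = (-7 - 24 - 1*(-19))*(-19*(-8)) = (-7 - 24 + 19)*152 = -12*152 = -1824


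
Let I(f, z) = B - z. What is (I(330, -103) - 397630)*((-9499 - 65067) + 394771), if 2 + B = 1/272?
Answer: -34623090056835/272 ≈ -1.2729e+11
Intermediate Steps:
B = -543/272 (B = -2 + 1/272 = -543/272 ≈ -1.9963)
I(f, z) = -543/272 - z
(I(330, -103) - 397630)*((-9499 - 65067) + 394771) = ((-543/272 - 1*(-103)) - 397630)*((-9499 - 65067) + 394771) = ((-543/272 + 103) - 397630)*(-74566 + 394771) = (27473/272 - 397630)*320205 = -108127887/272*320205 = -34623090056835/272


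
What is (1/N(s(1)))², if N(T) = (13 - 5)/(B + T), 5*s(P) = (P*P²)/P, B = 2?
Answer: 121/1600 ≈ 0.075625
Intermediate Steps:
s(P) = P²/5 (s(P) = ((P*P²)/P)/5 = (P³/P)/5 = P²/5)
N(T) = 8/(2 + T) (N(T) = (13 - 5)/(2 + T) = 8/(2 + T))
(1/N(s(1)))² = (1/(8/(2 + (⅕)*1²)))² = (1/(8/(2 + (⅕)*1)))² = (1/(8/(2 + ⅕)))² = (1/(8/(11/5)))² = (1/(8*(5/11)))² = (1/(40/11))² = (11/40)² = 121/1600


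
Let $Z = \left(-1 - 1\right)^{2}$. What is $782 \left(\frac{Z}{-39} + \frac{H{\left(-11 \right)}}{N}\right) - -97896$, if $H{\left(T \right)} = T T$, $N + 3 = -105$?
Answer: $\frac{68051645}{702} \approx 96940.0$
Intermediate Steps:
$N = -108$ ($N = -3 - 105 = -108$)
$H{\left(T \right)} = T^{2}$
$Z = 4$ ($Z = \left(-2\right)^{2} = 4$)
$782 \left(\frac{Z}{-39} + \frac{H{\left(-11 \right)}}{N}\right) - -97896 = 782 \left(\frac{4}{-39} + \frac{\left(-11\right)^{2}}{-108}\right) - -97896 = 782 \left(4 \left(- \frac{1}{39}\right) + 121 \left(- \frac{1}{108}\right)\right) + 97896 = 782 \left(- \frac{4}{39} - \frac{121}{108}\right) + 97896 = 782 \left(- \frac{1717}{1404}\right) + 97896 = - \frac{671347}{702} + 97896 = \frac{68051645}{702}$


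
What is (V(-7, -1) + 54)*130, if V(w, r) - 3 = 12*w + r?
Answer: -3640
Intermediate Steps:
V(w, r) = 3 + r + 12*w (V(w, r) = 3 + (12*w + r) = 3 + (r + 12*w) = 3 + r + 12*w)
(V(-7, -1) + 54)*130 = ((3 - 1 + 12*(-7)) + 54)*130 = ((3 - 1 - 84) + 54)*130 = (-82 + 54)*130 = -28*130 = -3640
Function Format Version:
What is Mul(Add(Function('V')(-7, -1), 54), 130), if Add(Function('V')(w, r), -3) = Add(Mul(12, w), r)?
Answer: -3640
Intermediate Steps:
Function('V')(w, r) = Add(3, r, Mul(12, w)) (Function('V')(w, r) = Add(3, Add(Mul(12, w), r)) = Add(3, Add(r, Mul(12, w))) = Add(3, r, Mul(12, w)))
Mul(Add(Function('V')(-7, -1), 54), 130) = Mul(Add(Add(3, -1, Mul(12, -7)), 54), 130) = Mul(Add(Add(3, -1, -84), 54), 130) = Mul(Add(-82, 54), 130) = Mul(-28, 130) = -3640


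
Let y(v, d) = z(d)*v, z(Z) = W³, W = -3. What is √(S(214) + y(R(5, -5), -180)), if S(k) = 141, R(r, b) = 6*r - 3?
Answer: 14*I*√3 ≈ 24.249*I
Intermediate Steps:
R(r, b) = -3 + 6*r
z(Z) = -27 (z(Z) = (-3)³ = -27)
y(v, d) = -27*v
√(S(214) + y(R(5, -5), -180)) = √(141 - 27*(-3 + 6*5)) = √(141 - 27*(-3 + 30)) = √(141 - 27*27) = √(141 - 729) = √(-588) = 14*I*√3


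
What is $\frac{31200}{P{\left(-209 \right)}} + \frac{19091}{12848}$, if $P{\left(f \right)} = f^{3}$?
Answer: $\frac{15807923849}{10663056272} \approx 1.4825$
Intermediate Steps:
$\frac{31200}{P{\left(-209 \right)}} + \frac{19091}{12848} = \frac{31200}{\left(-209\right)^{3}} + \frac{19091}{12848} = \frac{31200}{-9129329} + 19091 \cdot \frac{1}{12848} = 31200 \left(- \frac{1}{9129329}\right) + \frac{19091}{12848} = - \frac{31200}{9129329} + \frac{19091}{12848} = \frac{15807923849}{10663056272}$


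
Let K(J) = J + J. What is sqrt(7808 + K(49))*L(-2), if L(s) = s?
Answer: -2*sqrt(7906) ≈ -177.83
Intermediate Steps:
K(J) = 2*J
sqrt(7808 + K(49))*L(-2) = sqrt(7808 + 2*49)*(-2) = sqrt(7808 + 98)*(-2) = sqrt(7906)*(-2) = -2*sqrt(7906)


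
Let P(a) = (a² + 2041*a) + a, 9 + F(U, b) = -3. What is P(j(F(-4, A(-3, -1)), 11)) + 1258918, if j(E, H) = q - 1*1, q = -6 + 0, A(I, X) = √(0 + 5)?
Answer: 1244673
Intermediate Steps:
A(I, X) = √5
F(U, b) = -12 (F(U, b) = -9 - 3 = -12)
q = -6
j(E, H) = -7 (j(E, H) = -6 - 1*1 = -6 - 1 = -7)
P(a) = a² + 2042*a
P(j(F(-4, A(-3, -1)), 11)) + 1258918 = -7*(2042 - 7) + 1258918 = -7*2035 + 1258918 = -14245 + 1258918 = 1244673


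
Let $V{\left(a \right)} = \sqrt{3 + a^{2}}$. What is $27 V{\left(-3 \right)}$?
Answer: $54 \sqrt{3} \approx 93.531$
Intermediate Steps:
$27 V{\left(-3 \right)} = 27 \sqrt{3 + \left(-3\right)^{2}} = 27 \sqrt{3 + 9} = 27 \sqrt{12} = 27 \cdot 2 \sqrt{3} = 54 \sqrt{3}$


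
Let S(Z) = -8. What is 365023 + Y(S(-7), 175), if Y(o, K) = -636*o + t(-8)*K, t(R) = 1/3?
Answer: 1110508/3 ≈ 3.7017e+5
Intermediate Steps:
t(R) = ⅓
Y(o, K) = -636*o + K/3
365023 + Y(S(-7), 175) = 365023 + (-636*(-8) + (⅓)*175) = 365023 + (5088 + 175/3) = 365023 + 15439/3 = 1110508/3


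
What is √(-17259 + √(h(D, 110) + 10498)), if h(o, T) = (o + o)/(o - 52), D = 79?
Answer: √(-155331 + 2*√212703)/3 ≈ 130.98*I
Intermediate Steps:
h(o, T) = 2*o/(-52 + o) (h(o, T) = (2*o)/(-52 + o) = 2*o/(-52 + o))
√(-17259 + √(h(D, 110) + 10498)) = √(-17259 + √(2*79/(-52 + 79) + 10498)) = √(-17259 + √(2*79/27 + 10498)) = √(-17259 + √(2*79*(1/27) + 10498)) = √(-17259 + √(158/27 + 10498)) = √(-17259 + √(283604/27)) = √(-17259 + 2*√212703/9)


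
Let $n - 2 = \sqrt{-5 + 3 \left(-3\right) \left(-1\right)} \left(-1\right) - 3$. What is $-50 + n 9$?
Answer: $-77$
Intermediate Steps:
$n = -3$ ($n = 2 - \left(3 - \sqrt{-5 + 3 \left(-3\right) \left(-1\right)} \left(-1\right)\right) = 2 - \left(3 - \sqrt{-5 - -9} \left(-1\right)\right) = 2 - \left(3 - \sqrt{-5 + 9} \left(-1\right)\right) = 2 - \left(3 - \sqrt{4} \left(-1\right)\right) = 2 + \left(2 \left(-1\right) - 3\right) = 2 - 5 = -3$)
$-50 + n 9 = -50 - 27 = -77$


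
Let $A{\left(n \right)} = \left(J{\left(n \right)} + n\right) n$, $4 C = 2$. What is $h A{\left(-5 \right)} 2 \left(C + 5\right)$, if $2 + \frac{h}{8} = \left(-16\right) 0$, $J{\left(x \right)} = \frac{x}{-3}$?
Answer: $- \frac{8800}{3} \approx -2933.3$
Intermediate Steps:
$C = \frac{1}{2}$ ($C = \frac{1}{4} \cdot 2 = \frac{1}{2} \approx 0.5$)
$J{\left(x \right)} = - \frac{x}{3}$ ($J{\left(x \right)} = x \left(- \frac{1}{3}\right) = - \frac{x}{3}$)
$A{\left(n \right)} = \frac{2 n^{2}}{3}$ ($A{\left(n \right)} = \left(- \frac{n}{3} + n\right) n = \frac{2 n}{3} n = \frac{2 n^{2}}{3}$)
$h = -16$ ($h = -16 + 8 \left(\left(-16\right) 0\right) = -16 + 8 \cdot 0 = -16 + 0 = -16$)
$h A{\left(-5 \right)} 2 \left(C + 5\right) = - 16 \frac{2 \left(-5\right)^{2}}{3} \cdot 2 \left(\frac{1}{2} + 5\right) = - 16 \cdot \frac{2}{3} \cdot 25 \cdot 2 \cdot \frac{11}{2} = \left(-16\right) \frac{50}{3} \cdot 11 = \left(- \frac{800}{3}\right) 11 = - \frac{8800}{3}$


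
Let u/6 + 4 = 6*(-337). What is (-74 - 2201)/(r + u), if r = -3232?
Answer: 2275/15388 ≈ 0.14784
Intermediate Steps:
u = -12156 (u = -24 + 6*(6*(-337)) = -24 + 6*(-2022) = -24 - 12132 = -12156)
(-74 - 2201)/(r + u) = (-74 - 2201)/(-3232 - 12156) = -2275/(-15388) = -2275*(-1/15388) = 2275/15388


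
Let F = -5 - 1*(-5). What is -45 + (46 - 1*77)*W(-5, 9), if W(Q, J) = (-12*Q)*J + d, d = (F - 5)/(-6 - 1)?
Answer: -117650/7 ≈ -16807.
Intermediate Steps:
F = 0 (F = -5 + 5 = 0)
d = 5/7 (d = (0 - 5)/(-6 - 1) = -5/(-7) = -5*(-⅐) = 5/7 ≈ 0.71429)
W(Q, J) = 5/7 - 12*J*Q (W(Q, J) = (-12*Q)*J + 5/7 = -12*J*Q + 5/7 = 5/7 - 12*J*Q)
-45 + (46 - 1*77)*W(-5, 9) = -45 + (46 - 1*77)*(5/7 - 12*9*(-5)) = -45 + (46 - 77)*(5/7 + 540) = -45 - 31*3785/7 = -45 - 117335/7 = -117650/7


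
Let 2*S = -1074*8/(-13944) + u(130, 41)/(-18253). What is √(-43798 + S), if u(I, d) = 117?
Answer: I*√19702984684620506766/21209986 ≈ 209.28*I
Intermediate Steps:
S = 6466597/21209986 (S = (-1074*8/(-13944) + 117/(-18253))/2 = (-8592*(-1/13944) + 117*(-1/18253))/2 = (358/581 - 117/18253)/2 = (½)*(6466597/10604993) = 6466597/21209986 ≈ 0.30488)
√(-43798 + S) = √(-43798 + 6466597/21209986) = √(-928948500231/21209986) = I*√19702984684620506766/21209986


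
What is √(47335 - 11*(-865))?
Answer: 5*√2274 ≈ 238.43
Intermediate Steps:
√(47335 - 11*(-865)) = √(47335 + 9515) = √56850 = 5*√2274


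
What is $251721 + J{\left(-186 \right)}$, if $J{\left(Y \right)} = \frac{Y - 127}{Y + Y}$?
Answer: $\frac{93640525}{372} \approx 2.5172 \cdot 10^{5}$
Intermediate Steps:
$J{\left(Y \right)} = \frac{-127 + Y}{2 Y}$
$251721 + J{\left(-186 \right)} = 251721 + \frac{-127 - 186}{2 \left(-186\right)} = 251721 + \frac{1}{2} \left(- \frac{1}{186}\right) \left(-313\right) = 251721 + \frac{313}{372} = \frac{93640525}{372}$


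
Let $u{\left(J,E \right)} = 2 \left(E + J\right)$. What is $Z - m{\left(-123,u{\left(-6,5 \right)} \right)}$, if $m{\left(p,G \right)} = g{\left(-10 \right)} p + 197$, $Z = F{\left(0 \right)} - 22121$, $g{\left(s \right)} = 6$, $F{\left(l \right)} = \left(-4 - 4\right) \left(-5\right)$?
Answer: $-21540$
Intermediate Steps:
$F{\left(l \right)} = 40$ ($F{\left(l \right)} = \left(-8\right) \left(-5\right) = 40$)
$Z = -22081$ ($Z = 40 - 22121 = -22081$)
$u{\left(J,E \right)} = 2 E + 2 J$
$m{\left(p,G \right)} = 197 + 6 p$ ($m{\left(p,G \right)} = 6 p + 197 = 197 + 6 p$)
$Z - m{\left(-123,u{\left(-6,5 \right)} \right)} = -22081 - \left(197 + 6 \left(-123\right)\right) = -22081 - \left(197 - 738\right) = -22081 - -541 = -22081 + 541 = -21540$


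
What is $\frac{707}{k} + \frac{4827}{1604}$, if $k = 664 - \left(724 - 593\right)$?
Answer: $\frac{3706819}{854932} \approx 4.3358$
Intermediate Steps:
$k = 533$ ($k = 664 - \left(724 - 593\right) = 664 - 131 = 533$)
$\frac{707}{k} + \frac{4827}{1604} = \frac{707}{533} + \frac{4827}{1604} = \frac{3706819}{854932}$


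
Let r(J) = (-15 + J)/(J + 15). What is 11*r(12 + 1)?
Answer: -11/14 ≈ -0.78571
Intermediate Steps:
r(J) = (-15 + J)/(15 + J)
11*r(12 + 1) = 11*((-15 + (12 + 1))/(15 + (12 + 1))) = 11*((-15 + 13)/(15 + 13)) = 11*(-2/28) = 11*((1/28)*(-2)) = 11*(-1/14) = -11/14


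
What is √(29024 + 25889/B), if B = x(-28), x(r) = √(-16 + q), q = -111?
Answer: √(468128096 - 3287903*I*√127)/127 ≈ 170.5 - 6.737*I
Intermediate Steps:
x(r) = I*√127 (x(r) = √(-16 - 111) = √(-127) = I*√127)
B = I*√127 ≈ 11.269*I
√(29024 + 25889/B) = √(29024 + 25889/((I*√127))) = √(29024 + 25889*(-I*√127/127)) = √(29024 - 25889*I*√127/127)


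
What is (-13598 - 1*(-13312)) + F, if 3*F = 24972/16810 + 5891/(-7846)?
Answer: -56532899239/197836890 ≈ -285.75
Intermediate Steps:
F = 48451301/197836890 (F = (24972/16810 + 5891/(-7846))/3 = (24972*(1/16810) + 5891*(-1/7846))/3 = (12486/8405 - 5891/7846)/3 = (1/3)*(48451301/65945630) = 48451301/197836890 ≈ 0.24491)
(-13598 - 1*(-13312)) + F = (-13598 - 1*(-13312)) + 48451301/197836890 = (-13598 + 13312) + 48451301/197836890 = -286 + 48451301/197836890 = -56532899239/197836890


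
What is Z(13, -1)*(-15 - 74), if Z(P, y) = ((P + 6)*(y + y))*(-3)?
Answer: -10146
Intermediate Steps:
Z(P, y) = -6*y*(6 + P) (Z(P, y) = ((6 + P)*(2*y))*(-3) = (2*y*(6 + P))*(-3) = -6*y*(6 + P))
Z(13, -1)*(-15 - 74) = (-6*(-1)*(6 + 13))*(-15 - 74) = -6*(-1)*19*(-89) = 114*(-89) = -10146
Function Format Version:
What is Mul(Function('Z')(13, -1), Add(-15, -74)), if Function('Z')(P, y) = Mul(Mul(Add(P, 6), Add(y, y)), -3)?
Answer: -10146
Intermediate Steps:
Function('Z')(P, y) = Mul(-6, y, Add(6, P)) (Function('Z')(P, y) = Mul(Mul(Add(6, P), Mul(2, y)), -3) = Mul(Mul(2, y, Add(6, P)), -3) = Mul(-6, y, Add(6, P)))
Mul(Function('Z')(13, -1), Add(-15, -74)) = Mul(Mul(-6, -1, Add(6, 13)), Add(-15, -74)) = Mul(Mul(-6, -1, 19), -89) = Mul(114, -89) = -10146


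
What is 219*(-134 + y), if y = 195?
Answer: 13359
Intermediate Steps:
219*(-134 + y) = 219*(-134 + 195) = 219*61 = 13359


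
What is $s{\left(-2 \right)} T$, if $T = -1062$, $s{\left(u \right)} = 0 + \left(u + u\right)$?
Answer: $4248$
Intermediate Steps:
$s{\left(u \right)} = 2 u$ ($s{\left(u \right)} = 0 + 2 u = 2 u$)
$s{\left(-2 \right)} T = 2 \left(-2\right) \left(-1062\right) = \left(-4\right) \left(-1062\right) = 4248$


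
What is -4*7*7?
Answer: -196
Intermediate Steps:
-4*7*7 = -28*7 = -196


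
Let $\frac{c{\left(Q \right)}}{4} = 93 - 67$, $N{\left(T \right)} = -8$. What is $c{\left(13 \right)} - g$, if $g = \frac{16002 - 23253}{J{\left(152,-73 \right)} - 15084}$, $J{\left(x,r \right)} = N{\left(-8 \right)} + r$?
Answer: $\frac{523303}{5055} \approx 103.52$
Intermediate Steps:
$c{\left(Q \right)} = 104$ ($c{\left(Q \right)} = 4 \left(93 - 67\right) = 4 \cdot 26 = 104$)
$J{\left(x,r \right)} = -8 + r$
$g = \frac{2417}{5055}$ ($g = \frac{16002 - 23253}{\left(-8 - 73\right) - 15084} = - \frac{7251}{-81 - 15084} = - \frac{7251}{-15165} = \left(-7251\right) \left(- \frac{1}{15165}\right) = \frac{2417}{5055} \approx 0.47814$)
$c{\left(13 \right)} - g = 104 - \frac{2417}{5055} = \frac{523303}{5055}$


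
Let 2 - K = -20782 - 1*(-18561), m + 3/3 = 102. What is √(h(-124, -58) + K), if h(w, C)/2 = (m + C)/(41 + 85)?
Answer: 2*√245161/21 ≈ 47.156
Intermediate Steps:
m = 101 (m = -1 + 102 = 101)
K = 2223 (K = 2 - (-20782 - 1*(-18561)) = 2 - (-20782 + 18561) = 2 - 1*(-2221) = 2 + 2221 = 2223)
h(w, C) = 101/63 + C/63 (h(w, C) = 2*((101 + C)/(41 + 85)) = 2*((101 + C)/126) = 2*((101 + C)*(1/126)) = 2*(101/126 + C/126) = 101/63 + C/63)
√(h(-124, -58) + K) = √((101/63 + (1/63)*(-58)) + 2223) = √((101/63 - 58/63) + 2223) = √(43/63 + 2223) = √(140092/63) = 2*√245161/21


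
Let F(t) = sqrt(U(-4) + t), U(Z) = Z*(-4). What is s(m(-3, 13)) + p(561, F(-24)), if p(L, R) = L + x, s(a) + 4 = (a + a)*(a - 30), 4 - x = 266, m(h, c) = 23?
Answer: -27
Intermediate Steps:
U(Z) = -4*Z
x = -262 (x = 4 - 1*266 = 4 - 266 = -262)
s(a) = -4 + 2*a*(-30 + a) (s(a) = -4 + (a + a)*(a - 30) = -4 + (2*a)*(-30 + a) = -4 + 2*a*(-30 + a))
F(t) = sqrt(16 + t) (F(t) = sqrt(-4*(-4) + t) = sqrt(16 + t))
p(L, R) = -262 + L (p(L, R) = L - 262 = -262 + L)
s(m(-3, 13)) + p(561, F(-24)) = (-4 - 60*23 + 2*23**2) + (-262 + 561) = (-4 - 1380 + 2*529) + 299 = (-4 - 1380 + 1058) + 299 = -326 + 299 = -27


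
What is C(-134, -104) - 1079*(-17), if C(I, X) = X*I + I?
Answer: 32145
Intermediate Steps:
C(I, X) = I + I*X (C(I, X) = I*X + I = I + I*X)
C(-134, -104) - 1079*(-17) = -134*(1 - 104) - 1079*(-17) = -134*(-103) - 1*(-18343) = 13802 + 18343 = 32145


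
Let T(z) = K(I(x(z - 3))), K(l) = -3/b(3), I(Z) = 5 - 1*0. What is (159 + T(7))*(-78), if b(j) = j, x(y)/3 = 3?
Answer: -12324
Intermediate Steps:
x(y) = 9 (x(y) = 3*3 = 9)
I(Z) = 5 (I(Z) = 5 + 0 = 5)
K(l) = -1 (K(l) = -3/3 = -3*⅓ = -1)
T(z) = -1
(159 + T(7))*(-78) = (159 - 1)*(-78) = 158*(-78) = -12324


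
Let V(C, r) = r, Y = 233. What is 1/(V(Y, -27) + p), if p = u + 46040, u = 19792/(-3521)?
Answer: 3521/161991981 ≈ 2.1736e-5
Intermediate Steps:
u = -19792/3521 (u = 19792*(-1/3521) = -19792/3521 ≈ -5.6211)
p = 162087048/3521 (p = -19792/3521 + 46040 = 162087048/3521 ≈ 46034.)
1/(V(Y, -27) + p) = 1/(-27 + 162087048/3521) = 1/(161991981/3521) = 3521/161991981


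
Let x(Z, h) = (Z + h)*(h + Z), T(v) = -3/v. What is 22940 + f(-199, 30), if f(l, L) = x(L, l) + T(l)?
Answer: 10248702/199 ≈ 51501.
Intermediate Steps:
x(Z, h) = (Z + h)² (x(Z, h) = (Z + h)*(Z + h) = (Z + h)²)
f(l, L) = (L + l)² - 3/l
22940 + f(-199, 30) = 22940 + ((30 - 199)² - 3/(-199)) = 22940 + ((-169)² - 3*(-1/199)) = 22940 + (28561 + 3/199) = 22940 + 5683642/199 = 10248702/199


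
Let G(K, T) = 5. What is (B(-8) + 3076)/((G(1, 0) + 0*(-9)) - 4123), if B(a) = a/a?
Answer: -3077/4118 ≈ -0.74721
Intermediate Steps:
B(a) = 1
(B(-8) + 3076)/((G(1, 0) + 0*(-9)) - 4123) = (1 + 3076)/((5 + 0*(-9)) - 4123) = 3077/((5 + 0) - 4123) = 3077/(5 - 4123) = 3077/(-4118) = 3077*(-1/4118) = -3077/4118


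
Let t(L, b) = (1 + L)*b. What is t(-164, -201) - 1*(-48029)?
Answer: 80792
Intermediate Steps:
t(L, b) = b*(1 + L)
t(-164, -201) - 1*(-48029) = -201*(1 - 164) - 1*(-48029) = -201*(-163) + 48029 = 32763 + 48029 = 80792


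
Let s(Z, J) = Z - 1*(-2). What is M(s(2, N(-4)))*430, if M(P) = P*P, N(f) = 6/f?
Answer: 6880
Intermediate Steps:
s(Z, J) = 2 + Z (s(Z, J) = Z + 2 = 2 + Z)
M(P) = P**2
M(s(2, N(-4)))*430 = (2 + 2)**2*430 = 4**2*430 = 16*430 = 6880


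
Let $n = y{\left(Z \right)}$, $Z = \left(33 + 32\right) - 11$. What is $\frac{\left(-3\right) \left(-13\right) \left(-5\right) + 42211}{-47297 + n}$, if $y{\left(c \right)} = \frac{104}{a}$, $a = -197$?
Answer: $- \frac{8277152}{9317613} \approx -0.88833$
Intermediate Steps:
$Z = 54$ ($Z = 65 - 11 = 54$)
$y{\left(c \right)} = - \frac{104}{197}$ ($y{\left(c \right)} = \frac{104}{-197} = 104 \left(- \frac{1}{197}\right) = - \frac{104}{197}$)
$n = - \frac{104}{197} \approx -0.52792$
$\frac{\left(-3\right) \left(-13\right) \left(-5\right) + 42211}{-47297 + n} = \frac{\left(-3\right) \left(-13\right) \left(-5\right) + 42211}{-47297 - \frac{104}{197}} = \frac{39 \left(-5\right) + 42211}{- \frac{9317613}{197}} = \left(-195 + 42211\right) \left(- \frac{197}{9317613}\right) = 42016 \left(- \frac{197}{9317613}\right) = - \frac{8277152}{9317613}$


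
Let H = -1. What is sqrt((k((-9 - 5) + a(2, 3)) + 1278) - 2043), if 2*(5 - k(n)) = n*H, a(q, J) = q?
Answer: I*sqrt(766) ≈ 27.677*I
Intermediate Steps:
k(n) = 5 + n/2 (k(n) = 5 - n*(-1)/2 = 5 - (-1)*n/2 = 5 + n/2)
sqrt((k((-9 - 5) + a(2, 3)) + 1278) - 2043) = sqrt(((5 + ((-9 - 5) + 2)/2) + 1278) - 2043) = sqrt(((5 + (-14 + 2)/2) + 1278) - 2043) = sqrt(((5 + (1/2)*(-12)) + 1278) - 2043) = sqrt(((5 - 6) + 1278) - 2043) = sqrt((-1 + 1278) - 2043) = sqrt(1277 - 2043) = sqrt(-766) = I*sqrt(766)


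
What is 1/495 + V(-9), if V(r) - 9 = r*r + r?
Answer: 40096/495 ≈ 81.002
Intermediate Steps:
V(r) = 9 + r + r² (V(r) = 9 + (r*r + r) = 9 + (r² + r) = 9 + (r + r²) = 9 + r + r²)
1/495 + V(-9) = 1/495 + (9 - 9 + (-9)²) = 1/495 + (9 - 9 + 81) = 1/495 + 81 = 40096/495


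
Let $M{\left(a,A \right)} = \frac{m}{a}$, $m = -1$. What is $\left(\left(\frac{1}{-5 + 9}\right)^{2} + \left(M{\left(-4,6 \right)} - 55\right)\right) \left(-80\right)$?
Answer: $4375$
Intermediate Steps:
$M{\left(a,A \right)} = - \frac{1}{a}$
$\left(\left(\frac{1}{-5 + 9}\right)^{2} + \left(M{\left(-4,6 \right)} - 55\right)\right) \left(-80\right) = \left(\left(\frac{1}{-5 + 9}\right)^{2} - \frac{219}{4}\right) \left(-80\right) = \left(\left(\frac{1}{4}\right)^{2} - \frac{219}{4}\right) \left(-80\right) = \left(\left(\frac{1}{4}\right)^{2} + \left(\frac{1}{4} - 55\right)\right) \left(-80\right) = \left(\frac{1}{16} - \frac{219}{4}\right) \left(-80\right) = \left(- \frac{875}{16}\right) \left(-80\right) = 4375$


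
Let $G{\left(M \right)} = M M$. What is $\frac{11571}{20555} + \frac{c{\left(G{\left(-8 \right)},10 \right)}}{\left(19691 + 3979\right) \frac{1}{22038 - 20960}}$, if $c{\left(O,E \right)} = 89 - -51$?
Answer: $\frac{337604617}{48653685} \approx 6.9389$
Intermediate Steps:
$G{\left(M \right)} = M^{2}$
$c{\left(O,E \right)} = 140$ ($c{\left(O,E \right)} = 89 + 51 = 140$)
$\frac{11571}{20555} + \frac{c{\left(G{\left(-8 \right)},10 \right)}}{\left(19691 + 3979\right) \frac{1}{22038 - 20960}} = \frac{11571}{20555} + \frac{140}{\left(19691 + 3979\right) \frac{1}{22038 - 20960}} = 11571 \cdot \frac{1}{20555} + \frac{140}{23670 \cdot \frac{1}{1078}} = \frac{11571}{20555} + \frac{140}{23670 \cdot \frac{1}{1078}} = \frac{11571}{20555} + \frac{140}{\frac{11835}{539}} = \frac{11571}{20555} + 140 \cdot \frac{539}{11835} = \frac{11571}{20555} + \frac{15092}{2367} = \frac{337604617}{48653685}$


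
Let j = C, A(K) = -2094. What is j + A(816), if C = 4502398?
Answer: 4500304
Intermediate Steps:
j = 4502398
j + A(816) = 4502398 - 2094 = 4500304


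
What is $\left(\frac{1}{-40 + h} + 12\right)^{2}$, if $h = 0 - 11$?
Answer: $\frac{373321}{2601} \approx 143.53$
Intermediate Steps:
$h = -11$
$\left(\frac{1}{-40 + h} + 12\right)^{2} = \left(\frac{1}{-40 - 11} + 12\right)^{2} = \left(\frac{1}{-51} + 12\right)^{2} = \left(- \frac{1}{51} + 12\right)^{2} = \left(\frac{611}{51}\right)^{2} = \frac{373321}{2601}$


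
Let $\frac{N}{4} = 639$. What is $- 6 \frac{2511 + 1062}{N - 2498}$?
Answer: $- \frac{10719}{29} \approx -369.62$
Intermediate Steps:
$N = 2556$ ($N = 4 \cdot 639 = 2556$)
$- 6 \frac{2511 + 1062}{N - 2498} = - 6 \frac{2511 + 1062}{2556 - 2498} = - 6 \cdot \frac{3573}{58} = - 6 \cdot 3573 \cdot \frac{1}{58} = \left(-6\right) \frac{3573}{58} = - \frac{10719}{29}$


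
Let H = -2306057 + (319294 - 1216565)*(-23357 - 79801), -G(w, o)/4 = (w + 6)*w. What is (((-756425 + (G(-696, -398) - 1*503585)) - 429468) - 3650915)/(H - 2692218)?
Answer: -7261353/92555683543 ≈ -7.8454e-5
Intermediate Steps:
G(w, o) = -4*w*(6 + w) (G(w, o) = -4*(w + 6)*w = -4*(6 + w)*w = -4*w*(6 + w))
H = 92558375761 (H = -2306057 - 897271*(-103158) = -2306057 + 92560681818 = 92558375761)
(((-756425 + (G(-696, -398) - 1*503585)) - 429468) - 3650915)/(H - 2692218) = (((-756425 + (-4*(-696)*(6 - 696) - 1*503585)) - 429468) - 3650915)/(92558375761 - 2692218) = (((-756425 + (-4*(-696)*(-690) - 503585)) - 429468) - 3650915)/92555683543 = (((-756425 + (-1920960 - 503585)) - 429468) - 3650915)*(1/92555683543) = (((-756425 - 2424545) - 429468) - 3650915)*(1/92555683543) = ((-3180970 - 429468) - 3650915)*(1/92555683543) = (-3610438 - 3650915)*(1/92555683543) = -7261353*1/92555683543 = -7261353/92555683543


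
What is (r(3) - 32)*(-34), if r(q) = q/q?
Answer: 1054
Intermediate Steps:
r(q) = 1
(r(3) - 32)*(-34) = (1 - 32)*(-34) = -31*(-34) = 1054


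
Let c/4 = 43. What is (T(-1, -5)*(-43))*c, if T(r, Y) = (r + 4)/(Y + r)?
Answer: 3698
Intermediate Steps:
c = 172 (c = 4*43 = 172)
T(r, Y) = (4 + r)/(Y + r)
(T(-1, -5)*(-43))*c = (((4 - 1)/(-5 - 1))*(-43))*172 = ((3/(-6))*(-43))*172 = (-⅙*3*(-43))*172 = -½*(-43)*172 = (43/2)*172 = 3698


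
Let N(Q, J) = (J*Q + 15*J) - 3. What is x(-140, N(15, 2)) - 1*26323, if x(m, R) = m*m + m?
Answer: -6863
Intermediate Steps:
N(Q, J) = -3 + 15*J + J*Q (N(Q, J) = (15*J + J*Q) - 3 = -3 + 15*J + J*Q)
x(m, R) = m + m² (x(m, R) = m² + m = m + m²)
x(-140, N(15, 2)) - 1*26323 = -140*(1 - 140) - 1*26323 = -140*(-139) - 26323 = 19460 - 26323 = -6863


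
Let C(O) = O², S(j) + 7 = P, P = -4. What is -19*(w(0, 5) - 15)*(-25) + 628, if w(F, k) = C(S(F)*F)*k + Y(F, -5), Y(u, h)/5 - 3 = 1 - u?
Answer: 3003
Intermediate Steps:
Y(u, h) = 20 - 5*u (Y(u, h) = 15 + 5*(1 - u) = 15 + (5 - 5*u) = 20 - 5*u)
S(j) = -11 (S(j) = -7 - 4 = -11)
w(F, k) = 20 - 5*F + 121*k*F² (w(F, k) = (-11*F)²*k + (20 - 5*F) = (121*F²)*k + (20 - 5*F) = 121*k*F² + (20 - 5*F) = 20 - 5*F + 121*k*F²)
-19*(w(0, 5) - 15)*(-25) + 628 = -19*((20 - 5*0 + 121*5*0²) - 15)*(-25) + 628 = -19*((20 + 0 + 121*5*0) - 15)*(-25) + 628 = -19*((20 + 0 + 0) - 15)*(-25) + 628 = -19*(20 - 15)*(-25) + 628 = -19*5*(-25) + 628 = -95*(-25) + 628 = 2375 + 628 = 3003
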